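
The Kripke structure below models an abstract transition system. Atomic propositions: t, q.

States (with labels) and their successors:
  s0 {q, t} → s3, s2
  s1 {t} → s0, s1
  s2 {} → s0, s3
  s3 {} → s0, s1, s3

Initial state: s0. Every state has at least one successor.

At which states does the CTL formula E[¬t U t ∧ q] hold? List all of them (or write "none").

{s0, s2, s3}

States satisfying ¬t: {s2, s3}.
States satisfying t ∧ q: {s0}.
States satisfying E[¬t U t ∧ q]: {s0, s2, s3}.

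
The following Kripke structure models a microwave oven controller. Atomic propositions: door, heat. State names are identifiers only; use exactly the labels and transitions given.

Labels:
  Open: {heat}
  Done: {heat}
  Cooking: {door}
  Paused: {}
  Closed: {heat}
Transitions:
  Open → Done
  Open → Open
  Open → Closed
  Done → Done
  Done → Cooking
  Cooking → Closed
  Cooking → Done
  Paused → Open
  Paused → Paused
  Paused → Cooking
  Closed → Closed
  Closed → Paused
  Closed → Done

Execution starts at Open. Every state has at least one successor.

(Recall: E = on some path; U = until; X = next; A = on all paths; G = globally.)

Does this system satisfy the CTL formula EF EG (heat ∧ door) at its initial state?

States satisfying EG (heat ∧ door): ∅.
States satisfying EF EG (heat ∧ door): ∅.
No suitable path/successor from Open witnesses the formula.
Open ∉ Sat(EF EG (heat ∧ door)).

No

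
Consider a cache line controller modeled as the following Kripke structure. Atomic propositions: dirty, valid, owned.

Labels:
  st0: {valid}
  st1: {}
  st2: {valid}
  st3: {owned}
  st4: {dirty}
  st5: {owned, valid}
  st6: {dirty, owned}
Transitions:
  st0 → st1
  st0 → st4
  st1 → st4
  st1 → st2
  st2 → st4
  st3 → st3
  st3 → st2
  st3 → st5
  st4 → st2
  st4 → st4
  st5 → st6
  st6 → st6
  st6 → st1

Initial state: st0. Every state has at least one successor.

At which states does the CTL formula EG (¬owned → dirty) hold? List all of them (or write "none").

States satisfying ¬owned → dirty: {st3, st4, st5, st6}.
States satisfying EG (¬owned → dirty): {st3, st4, st5, st6}.

{st3, st4, st5, st6}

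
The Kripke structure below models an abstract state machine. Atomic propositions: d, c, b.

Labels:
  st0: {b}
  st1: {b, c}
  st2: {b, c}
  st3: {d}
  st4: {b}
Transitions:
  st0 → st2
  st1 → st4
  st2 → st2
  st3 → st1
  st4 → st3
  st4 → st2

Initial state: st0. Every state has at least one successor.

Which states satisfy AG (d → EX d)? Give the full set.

States satisfying d → EX d: {st0, st1, st2, st4}.
States satisfying AG (d → EX d): {st0, st2}.

{st0, st2}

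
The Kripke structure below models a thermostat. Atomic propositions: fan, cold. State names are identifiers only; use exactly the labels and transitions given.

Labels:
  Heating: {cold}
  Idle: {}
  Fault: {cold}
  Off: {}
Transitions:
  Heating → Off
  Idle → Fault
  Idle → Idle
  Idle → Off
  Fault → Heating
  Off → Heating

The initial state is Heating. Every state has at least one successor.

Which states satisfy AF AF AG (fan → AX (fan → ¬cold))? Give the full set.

States satisfying AF AG (fan → AX (fan → ¬cold)): {Heating, Idle, Fault, Off}.
States satisfying AF AF AG (fan → AX (fan → ¬cold)): {Heating, Idle, Fault, Off}.

{Heating, Idle, Fault, Off}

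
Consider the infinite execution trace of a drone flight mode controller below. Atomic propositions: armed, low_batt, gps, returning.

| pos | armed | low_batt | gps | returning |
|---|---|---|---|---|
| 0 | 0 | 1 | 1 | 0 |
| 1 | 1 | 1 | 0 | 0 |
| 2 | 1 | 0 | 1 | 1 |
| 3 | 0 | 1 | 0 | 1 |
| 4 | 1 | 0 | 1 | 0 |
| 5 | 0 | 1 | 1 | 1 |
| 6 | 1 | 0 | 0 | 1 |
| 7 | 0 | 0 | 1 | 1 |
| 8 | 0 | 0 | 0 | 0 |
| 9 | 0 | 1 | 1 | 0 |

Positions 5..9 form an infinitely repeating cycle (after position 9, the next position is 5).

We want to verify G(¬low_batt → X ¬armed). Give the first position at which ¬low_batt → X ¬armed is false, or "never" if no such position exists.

never

¬low_batt → X ¬armed holds at every position 0..9, and those are all the positions the trace ever visits, so the invariant G(¬low_batt → X ¬armed) is never violated.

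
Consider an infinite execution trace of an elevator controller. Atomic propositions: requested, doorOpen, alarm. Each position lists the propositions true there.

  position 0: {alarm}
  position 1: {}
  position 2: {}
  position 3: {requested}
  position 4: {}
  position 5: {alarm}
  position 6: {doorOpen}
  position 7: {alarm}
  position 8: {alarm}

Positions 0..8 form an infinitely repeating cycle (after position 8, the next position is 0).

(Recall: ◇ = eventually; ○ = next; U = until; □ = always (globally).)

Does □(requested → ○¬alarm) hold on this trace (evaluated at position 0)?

requested → ○¬alarm holds at every position 0..8, and those are all positions ever visited, so □(requested → ○¬alarm) holds.
Positions where requested holds: 3.
Check ○¬alarm at each: 3→ok.

Satisfied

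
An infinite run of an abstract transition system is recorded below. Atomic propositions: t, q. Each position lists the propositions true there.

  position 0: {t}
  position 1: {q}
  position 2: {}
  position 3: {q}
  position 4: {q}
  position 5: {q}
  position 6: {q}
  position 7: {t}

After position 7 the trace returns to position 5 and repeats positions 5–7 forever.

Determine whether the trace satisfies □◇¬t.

◇¬t holds at every position 0..7, and those are all positions ever visited, so □◇¬t holds.

Satisfied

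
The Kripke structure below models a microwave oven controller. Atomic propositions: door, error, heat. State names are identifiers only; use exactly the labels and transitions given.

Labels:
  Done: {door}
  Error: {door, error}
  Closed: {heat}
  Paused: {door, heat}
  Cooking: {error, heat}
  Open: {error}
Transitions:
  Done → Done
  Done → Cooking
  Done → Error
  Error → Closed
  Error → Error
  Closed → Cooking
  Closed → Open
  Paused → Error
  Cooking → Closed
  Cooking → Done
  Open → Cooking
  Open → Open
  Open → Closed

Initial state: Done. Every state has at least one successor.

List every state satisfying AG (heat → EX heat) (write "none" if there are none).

States satisfying heat → EX heat: {Done, Error, Closed, Cooking, Open}.
States satisfying AG (heat → EX heat): {Done, Error, Closed, Cooking, Open}.

{Done, Error, Closed, Cooking, Open}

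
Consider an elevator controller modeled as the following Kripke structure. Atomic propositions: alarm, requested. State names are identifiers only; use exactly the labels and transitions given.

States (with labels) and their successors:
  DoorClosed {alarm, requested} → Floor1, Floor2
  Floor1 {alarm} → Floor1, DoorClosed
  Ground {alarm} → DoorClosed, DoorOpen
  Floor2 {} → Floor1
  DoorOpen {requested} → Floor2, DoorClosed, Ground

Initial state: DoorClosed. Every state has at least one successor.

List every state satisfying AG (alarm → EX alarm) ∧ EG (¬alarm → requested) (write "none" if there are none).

{DoorClosed, Floor1, Ground, DoorOpen}

States satisfying alarm → EX alarm: {DoorClosed, Floor1, Ground, Floor2, DoorOpen}.
States satisfying AG (alarm → EX alarm): {DoorClosed, Floor1, Ground, Floor2, DoorOpen}.
States satisfying ¬alarm → requested: {DoorClosed, Floor1, Ground, DoorOpen}.
States satisfying EG (¬alarm → requested): {DoorClosed, Floor1, Ground, DoorOpen}.
States satisfying AG (alarm → EX alarm) ∧ EG (¬alarm → requested): {DoorClosed, Floor1, Ground, DoorOpen}.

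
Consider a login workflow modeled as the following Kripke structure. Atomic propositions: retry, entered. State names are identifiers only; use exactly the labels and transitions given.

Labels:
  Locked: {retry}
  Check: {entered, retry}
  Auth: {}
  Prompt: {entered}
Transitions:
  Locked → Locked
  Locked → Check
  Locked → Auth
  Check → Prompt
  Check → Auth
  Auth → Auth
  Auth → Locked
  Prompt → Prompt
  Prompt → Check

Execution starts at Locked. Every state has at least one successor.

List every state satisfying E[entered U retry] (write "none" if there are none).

{Locked, Check, Prompt}

States satisfying entered: {Check, Prompt}.
States satisfying retry: {Locked, Check}.
States satisfying E[entered U retry]: {Locked, Check, Prompt}.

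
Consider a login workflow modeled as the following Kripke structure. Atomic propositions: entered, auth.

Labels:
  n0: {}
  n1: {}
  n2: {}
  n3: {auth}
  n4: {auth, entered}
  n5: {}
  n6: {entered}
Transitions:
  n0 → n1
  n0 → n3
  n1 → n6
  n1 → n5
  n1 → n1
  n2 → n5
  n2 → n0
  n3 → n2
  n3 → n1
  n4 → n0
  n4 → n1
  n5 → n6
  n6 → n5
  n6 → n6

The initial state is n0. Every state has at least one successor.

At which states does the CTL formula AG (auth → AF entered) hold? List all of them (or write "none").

{n1, n5, n6}

States satisfying auth → AF entered: {n0, n1, n2, n4, n5, n6}.
States satisfying AG (auth → AF entered): {n1, n5, n6}.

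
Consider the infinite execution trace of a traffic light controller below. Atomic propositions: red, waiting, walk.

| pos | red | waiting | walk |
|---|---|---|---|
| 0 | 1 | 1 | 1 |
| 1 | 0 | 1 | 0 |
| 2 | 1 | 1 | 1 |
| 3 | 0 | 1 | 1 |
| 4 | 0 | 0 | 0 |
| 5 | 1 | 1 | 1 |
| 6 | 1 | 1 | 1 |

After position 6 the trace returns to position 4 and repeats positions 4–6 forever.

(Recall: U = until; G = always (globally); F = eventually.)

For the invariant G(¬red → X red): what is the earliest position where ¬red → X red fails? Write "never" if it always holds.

Check ¬red → X red at each position in order: 0 ✓, 1 ✓, 2 ✓.
At position 3 the labels are {waiting, walk} and the next position 4 has {}, so ¬red → X red is false there. This is the first violation.

3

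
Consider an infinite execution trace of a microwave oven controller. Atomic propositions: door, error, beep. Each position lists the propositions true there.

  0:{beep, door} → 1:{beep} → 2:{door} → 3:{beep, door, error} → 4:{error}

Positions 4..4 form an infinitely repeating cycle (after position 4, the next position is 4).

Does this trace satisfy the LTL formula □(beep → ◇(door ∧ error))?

Yes

beep → ◇(door ∧ error) holds at every position 0..4, and those are all positions ever visited, so □(beep → ◇(door ∧ error)) holds.
Positions where beep holds: 0, 1, 3.
Check ◇(door ∧ error) at each: 0→ok, 1→ok, 3→ok.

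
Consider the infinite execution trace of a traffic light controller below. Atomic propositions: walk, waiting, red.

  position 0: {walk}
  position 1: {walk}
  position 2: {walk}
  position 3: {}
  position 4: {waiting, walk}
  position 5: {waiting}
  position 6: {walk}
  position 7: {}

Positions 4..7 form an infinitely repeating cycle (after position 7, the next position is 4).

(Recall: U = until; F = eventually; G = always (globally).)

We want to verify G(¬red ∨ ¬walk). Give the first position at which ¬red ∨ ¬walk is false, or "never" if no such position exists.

never

¬red ∨ ¬walk holds at every position 0..7, and those are all the positions the trace ever visits, so the invariant G(¬red ∨ ¬walk) is never violated.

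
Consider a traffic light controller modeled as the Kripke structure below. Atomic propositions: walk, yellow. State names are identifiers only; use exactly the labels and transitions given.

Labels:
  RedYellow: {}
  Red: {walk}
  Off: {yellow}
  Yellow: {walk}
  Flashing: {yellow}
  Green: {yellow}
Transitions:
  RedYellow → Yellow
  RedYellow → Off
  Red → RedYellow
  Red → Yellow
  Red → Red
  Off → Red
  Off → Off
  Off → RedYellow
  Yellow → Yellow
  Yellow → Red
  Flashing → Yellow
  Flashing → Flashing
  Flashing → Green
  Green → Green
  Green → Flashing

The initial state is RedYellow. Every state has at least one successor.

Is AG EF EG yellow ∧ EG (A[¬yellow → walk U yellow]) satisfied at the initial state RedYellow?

States satisfying EF EG yellow: {RedYellow, Red, Off, Yellow, Flashing, Green}.
States satisfying AG EF EG yellow: {RedYellow, Red, Off, Yellow, Flashing, Green}.
States satisfying A[¬yellow → walk U yellow]: {Off, Flashing, Green}.
States satisfying EG (A[¬yellow → walk U yellow]): {Off, Flashing, Green}.
States satisfying AG EF EG yellow ∧ EG (A[¬yellow → walk U yellow]): {Off, Flashing, Green}.
RedYellow ∉ Sat(AG EF EG yellow ∧ EG (A[¬yellow → walk U yellow])).

Does not hold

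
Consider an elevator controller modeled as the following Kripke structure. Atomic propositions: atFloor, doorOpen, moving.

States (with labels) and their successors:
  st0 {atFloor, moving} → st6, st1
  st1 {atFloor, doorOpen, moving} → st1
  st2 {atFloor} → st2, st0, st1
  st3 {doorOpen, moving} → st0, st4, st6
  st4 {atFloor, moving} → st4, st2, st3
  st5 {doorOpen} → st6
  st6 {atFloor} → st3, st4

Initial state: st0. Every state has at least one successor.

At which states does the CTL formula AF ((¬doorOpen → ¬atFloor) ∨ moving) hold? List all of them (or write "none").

{st0, st1, st3, st4, st5, st6}

States satisfying (¬doorOpen → ¬atFloor) ∨ moving: {st0, st1, st3, st4, st5}.
States satisfying AF ((¬doorOpen → ¬atFloor) ∨ moving): {st0, st1, st3, st4, st5, st6}.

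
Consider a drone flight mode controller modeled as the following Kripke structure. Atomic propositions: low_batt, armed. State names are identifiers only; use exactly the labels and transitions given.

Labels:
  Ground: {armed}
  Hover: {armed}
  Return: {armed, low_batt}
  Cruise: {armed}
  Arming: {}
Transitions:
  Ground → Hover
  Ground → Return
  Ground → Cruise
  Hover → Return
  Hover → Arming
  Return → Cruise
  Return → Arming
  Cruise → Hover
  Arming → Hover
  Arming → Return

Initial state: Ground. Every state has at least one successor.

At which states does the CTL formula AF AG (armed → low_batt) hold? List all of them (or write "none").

none

States satisfying AG (armed → low_batt): ∅.
States satisfying AF AG (armed → low_batt): ∅.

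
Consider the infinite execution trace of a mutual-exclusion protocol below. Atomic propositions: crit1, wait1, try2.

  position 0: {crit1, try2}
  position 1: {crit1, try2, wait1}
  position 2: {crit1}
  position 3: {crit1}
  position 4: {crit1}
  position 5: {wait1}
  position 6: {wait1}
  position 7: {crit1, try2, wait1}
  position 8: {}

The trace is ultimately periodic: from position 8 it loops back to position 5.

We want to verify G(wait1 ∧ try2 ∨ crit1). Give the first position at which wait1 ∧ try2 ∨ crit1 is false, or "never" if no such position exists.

Check wait1 ∧ try2 ∨ crit1 at each position in order: 0 ✓, 1 ✓, 2 ✓, 3 ✓, 4 ✓.
At position 5 the labels are {wait1}, so wait1 ∧ try2 ∨ crit1 is false there. This is the first violation.

5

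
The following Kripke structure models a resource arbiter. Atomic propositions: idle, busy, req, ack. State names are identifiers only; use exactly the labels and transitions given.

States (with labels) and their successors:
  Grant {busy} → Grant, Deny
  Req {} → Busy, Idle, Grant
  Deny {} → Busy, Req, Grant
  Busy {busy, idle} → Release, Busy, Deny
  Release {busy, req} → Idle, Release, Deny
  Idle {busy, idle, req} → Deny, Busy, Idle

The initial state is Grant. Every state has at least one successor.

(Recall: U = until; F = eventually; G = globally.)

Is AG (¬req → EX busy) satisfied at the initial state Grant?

States satisfying ¬req → EX busy: {Grant, Req, Deny, Busy, Release, Idle}.
States satisfying AG (¬req → EX busy): {Grant, Req, Deny, Busy, Release, Idle}.
Every state reachable from Grant satisfies ¬req → EX busy.
Grant ∈ Sat(AG (¬req → EX busy)).

Holds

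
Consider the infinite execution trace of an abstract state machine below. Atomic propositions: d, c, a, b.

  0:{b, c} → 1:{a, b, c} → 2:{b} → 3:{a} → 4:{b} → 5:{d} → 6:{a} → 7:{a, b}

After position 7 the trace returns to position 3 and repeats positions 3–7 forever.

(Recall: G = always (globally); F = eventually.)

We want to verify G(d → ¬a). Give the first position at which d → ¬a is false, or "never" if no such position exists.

d → ¬a holds at every position 0..7, and those are all the positions the trace ever visits, so the invariant G(d → ¬a) is never violated.

never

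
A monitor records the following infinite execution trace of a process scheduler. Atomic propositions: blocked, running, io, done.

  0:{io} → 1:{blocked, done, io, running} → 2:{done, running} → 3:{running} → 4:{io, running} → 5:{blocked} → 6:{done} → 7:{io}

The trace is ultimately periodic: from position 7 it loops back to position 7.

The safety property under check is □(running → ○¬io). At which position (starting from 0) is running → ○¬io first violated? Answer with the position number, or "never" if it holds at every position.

Check running → ○¬io at each position in order: 0 ✓, 1 ✓, 2 ✓.
At position 3 the labels are {running} and the next position 4 has {io, running}, so running → ○¬io is false there. This is the first violation.

3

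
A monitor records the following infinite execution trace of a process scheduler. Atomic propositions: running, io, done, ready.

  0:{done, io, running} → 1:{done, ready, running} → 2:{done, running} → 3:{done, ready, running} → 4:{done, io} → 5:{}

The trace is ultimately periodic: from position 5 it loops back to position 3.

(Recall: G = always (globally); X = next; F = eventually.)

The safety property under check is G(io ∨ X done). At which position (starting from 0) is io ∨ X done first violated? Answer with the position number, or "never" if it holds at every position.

never

io ∨ X done holds at every position 0..5, and those are all the positions the trace ever visits, so the invariant G(io ∨ X done) is never violated.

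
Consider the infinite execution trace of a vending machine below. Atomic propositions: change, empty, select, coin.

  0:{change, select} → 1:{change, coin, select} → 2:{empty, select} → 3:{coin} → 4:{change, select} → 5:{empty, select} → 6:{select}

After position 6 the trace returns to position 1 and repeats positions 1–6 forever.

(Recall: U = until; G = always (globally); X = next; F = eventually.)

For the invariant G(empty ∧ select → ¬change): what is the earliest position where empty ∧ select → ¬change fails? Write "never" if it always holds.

empty ∧ select → ¬change holds at every position 0..6, and those are all the positions the trace ever visits, so the invariant G(empty ∧ select → ¬change) is never violated.

never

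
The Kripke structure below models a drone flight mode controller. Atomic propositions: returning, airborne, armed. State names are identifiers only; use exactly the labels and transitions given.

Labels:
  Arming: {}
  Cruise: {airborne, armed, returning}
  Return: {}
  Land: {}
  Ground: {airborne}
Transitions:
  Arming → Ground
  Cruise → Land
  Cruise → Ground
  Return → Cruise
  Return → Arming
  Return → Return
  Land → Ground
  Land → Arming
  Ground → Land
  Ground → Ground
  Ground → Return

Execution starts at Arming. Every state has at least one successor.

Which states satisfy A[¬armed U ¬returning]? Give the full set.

States satisfying ¬armed: {Arming, Return, Land, Ground}.
States satisfying ¬returning: {Arming, Return, Land, Ground}.
States satisfying A[¬armed U ¬returning]: {Arming, Return, Land, Ground}.

{Arming, Return, Land, Ground}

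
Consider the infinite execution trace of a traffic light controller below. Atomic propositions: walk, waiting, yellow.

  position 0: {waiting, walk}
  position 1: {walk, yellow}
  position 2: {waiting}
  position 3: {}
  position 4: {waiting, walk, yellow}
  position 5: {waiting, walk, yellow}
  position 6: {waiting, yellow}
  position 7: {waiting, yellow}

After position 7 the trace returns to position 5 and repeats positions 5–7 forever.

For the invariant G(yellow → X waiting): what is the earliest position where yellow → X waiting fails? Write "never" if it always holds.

never

yellow → X waiting holds at every position 0..7, and those are all the positions the trace ever visits, so the invariant G(yellow → X waiting) is never violated.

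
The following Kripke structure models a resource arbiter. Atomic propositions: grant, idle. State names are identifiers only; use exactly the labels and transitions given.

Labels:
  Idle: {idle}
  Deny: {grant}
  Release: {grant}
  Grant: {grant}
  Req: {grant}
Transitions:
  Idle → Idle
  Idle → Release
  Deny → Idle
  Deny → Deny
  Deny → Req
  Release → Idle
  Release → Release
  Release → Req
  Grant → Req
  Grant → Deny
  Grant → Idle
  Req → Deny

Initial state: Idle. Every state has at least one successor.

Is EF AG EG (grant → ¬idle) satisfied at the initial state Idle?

Holds

States satisfying AG EG (grant → ¬idle): {Idle, Deny, Release, Grant, Req}.
States satisfying EF AG EG (grant → ¬idle): {Idle, Deny, Release, Grant, Req}.
Some path from Idle reaches a state where AG EG (grant → ¬idle) holds.
Idle ∈ Sat(EF AG EG (grant → ¬idle)).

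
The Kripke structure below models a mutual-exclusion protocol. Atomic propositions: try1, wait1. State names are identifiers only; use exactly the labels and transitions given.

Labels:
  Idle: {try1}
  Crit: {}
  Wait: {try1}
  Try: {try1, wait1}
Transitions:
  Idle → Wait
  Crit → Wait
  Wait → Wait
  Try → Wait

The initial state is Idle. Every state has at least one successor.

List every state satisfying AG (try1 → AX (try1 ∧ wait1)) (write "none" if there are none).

none

States satisfying try1 → AX (try1 ∧ wait1): {Crit}.
States satisfying AG (try1 → AX (try1 ∧ wait1)): ∅.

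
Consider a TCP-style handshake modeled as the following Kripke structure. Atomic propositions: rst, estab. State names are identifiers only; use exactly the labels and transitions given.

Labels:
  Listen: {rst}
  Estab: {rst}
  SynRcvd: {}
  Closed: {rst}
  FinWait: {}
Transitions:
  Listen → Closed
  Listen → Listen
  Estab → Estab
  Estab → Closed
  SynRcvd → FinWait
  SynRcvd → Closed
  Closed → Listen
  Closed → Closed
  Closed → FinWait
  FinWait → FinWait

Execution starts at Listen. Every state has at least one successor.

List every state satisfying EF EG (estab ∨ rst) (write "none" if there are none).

States satisfying EG (estab ∨ rst): {Listen, Estab, Closed}.
States satisfying EF EG (estab ∨ rst): {Listen, Estab, SynRcvd, Closed}.

{Listen, Estab, SynRcvd, Closed}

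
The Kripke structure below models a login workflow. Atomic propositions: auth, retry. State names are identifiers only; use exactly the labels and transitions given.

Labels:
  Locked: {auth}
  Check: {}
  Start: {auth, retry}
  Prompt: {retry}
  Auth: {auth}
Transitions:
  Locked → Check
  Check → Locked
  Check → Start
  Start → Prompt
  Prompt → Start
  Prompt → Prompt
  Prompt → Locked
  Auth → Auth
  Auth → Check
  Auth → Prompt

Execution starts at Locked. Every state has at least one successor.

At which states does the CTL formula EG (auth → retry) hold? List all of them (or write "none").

{Check, Start, Prompt}

States satisfying auth → retry: {Check, Start, Prompt}.
States satisfying EG (auth → retry): {Check, Start, Prompt}.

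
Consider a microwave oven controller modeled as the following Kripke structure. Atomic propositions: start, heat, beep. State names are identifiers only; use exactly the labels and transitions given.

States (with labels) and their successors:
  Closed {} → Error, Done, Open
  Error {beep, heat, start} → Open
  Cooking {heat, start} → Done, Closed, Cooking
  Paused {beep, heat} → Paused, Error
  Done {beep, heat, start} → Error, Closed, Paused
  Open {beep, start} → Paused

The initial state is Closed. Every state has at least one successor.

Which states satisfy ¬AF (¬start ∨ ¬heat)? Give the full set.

States satisfying ¬start ∨ ¬heat: {Closed, Paused, Open}.
States satisfying AF (¬start ∨ ¬heat): {Closed, Error, Paused, Done, Open}.
States satisfying ¬AF (¬start ∨ ¬heat): {Cooking}.

{Cooking}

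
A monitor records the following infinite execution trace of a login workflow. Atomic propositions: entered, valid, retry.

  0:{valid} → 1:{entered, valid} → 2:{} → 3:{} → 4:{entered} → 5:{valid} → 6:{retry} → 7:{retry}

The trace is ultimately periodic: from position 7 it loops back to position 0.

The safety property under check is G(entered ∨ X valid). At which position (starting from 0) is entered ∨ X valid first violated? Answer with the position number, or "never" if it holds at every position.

2

Check entered ∨ X valid at each position in order: 0 ✓, 1 ✓.
At position 2 the labels are {} and the next position 3 has {}, so entered ∨ X valid is false there. This is the first violation.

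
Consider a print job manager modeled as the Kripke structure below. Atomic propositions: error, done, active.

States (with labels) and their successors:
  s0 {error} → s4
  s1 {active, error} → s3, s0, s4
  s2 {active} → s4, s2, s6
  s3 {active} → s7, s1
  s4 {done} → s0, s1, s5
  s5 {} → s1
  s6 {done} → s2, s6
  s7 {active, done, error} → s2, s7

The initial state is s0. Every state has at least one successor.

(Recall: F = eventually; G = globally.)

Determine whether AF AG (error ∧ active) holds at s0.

States satisfying AG (error ∧ active): ∅.
States satisfying AF AG (error ∧ active): ∅.
There is a path from s0 along which AG (error ∧ active) never holds.
s0 ∉ Sat(AF AG (error ∧ active)).

No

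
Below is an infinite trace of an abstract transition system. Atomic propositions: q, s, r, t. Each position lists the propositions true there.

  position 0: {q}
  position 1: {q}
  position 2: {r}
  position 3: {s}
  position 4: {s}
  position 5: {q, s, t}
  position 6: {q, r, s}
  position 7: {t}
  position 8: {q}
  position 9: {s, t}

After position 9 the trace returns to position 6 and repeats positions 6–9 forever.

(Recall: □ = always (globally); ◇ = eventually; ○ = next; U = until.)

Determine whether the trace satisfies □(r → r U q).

No

r → r U q must hold at every position from 0 onward. It fails at position 2, so □(r → r U q) is false.
Positions where r holds: 2, 6.
Check r U q at each: 2→fails, 6→ok.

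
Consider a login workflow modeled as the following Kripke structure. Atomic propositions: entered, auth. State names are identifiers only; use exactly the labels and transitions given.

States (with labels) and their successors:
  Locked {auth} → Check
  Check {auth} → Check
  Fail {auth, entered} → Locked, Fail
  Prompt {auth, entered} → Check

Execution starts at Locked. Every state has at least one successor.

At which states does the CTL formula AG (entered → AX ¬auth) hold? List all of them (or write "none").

{Locked, Check}

States satisfying entered → AX ¬auth: {Locked, Check}.
States satisfying AG (entered → AX ¬auth): {Locked, Check}.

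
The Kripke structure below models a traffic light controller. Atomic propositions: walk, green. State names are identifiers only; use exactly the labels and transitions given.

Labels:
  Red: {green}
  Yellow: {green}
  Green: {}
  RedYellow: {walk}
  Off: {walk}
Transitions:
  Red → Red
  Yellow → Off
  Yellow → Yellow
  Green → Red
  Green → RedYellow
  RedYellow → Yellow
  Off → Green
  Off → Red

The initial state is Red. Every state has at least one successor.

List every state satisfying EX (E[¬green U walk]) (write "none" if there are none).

States satisfying E[¬green U walk]: {Green, RedYellow, Off}.
States satisfying EX (E[¬green U walk]): {Yellow, Green, Off}.

{Yellow, Green, Off}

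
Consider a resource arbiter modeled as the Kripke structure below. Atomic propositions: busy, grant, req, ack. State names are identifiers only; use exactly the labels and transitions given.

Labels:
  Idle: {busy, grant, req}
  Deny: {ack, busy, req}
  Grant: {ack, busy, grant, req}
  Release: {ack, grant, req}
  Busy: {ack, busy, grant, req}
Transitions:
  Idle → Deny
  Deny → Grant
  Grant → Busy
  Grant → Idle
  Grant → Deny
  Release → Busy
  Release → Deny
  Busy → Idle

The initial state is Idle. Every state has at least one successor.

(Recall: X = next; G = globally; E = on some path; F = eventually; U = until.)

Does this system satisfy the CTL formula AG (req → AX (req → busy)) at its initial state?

States satisfying req → AX (req → busy): {Idle, Deny, Grant, Release, Busy}.
States satisfying AG (req → AX (req → busy)): {Idle, Deny, Grant, Release, Busy}.
Every state reachable from Idle satisfies req → AX (req → busy).
Idle ∈ Sat(AG (req → AX (req → busy))).

Holds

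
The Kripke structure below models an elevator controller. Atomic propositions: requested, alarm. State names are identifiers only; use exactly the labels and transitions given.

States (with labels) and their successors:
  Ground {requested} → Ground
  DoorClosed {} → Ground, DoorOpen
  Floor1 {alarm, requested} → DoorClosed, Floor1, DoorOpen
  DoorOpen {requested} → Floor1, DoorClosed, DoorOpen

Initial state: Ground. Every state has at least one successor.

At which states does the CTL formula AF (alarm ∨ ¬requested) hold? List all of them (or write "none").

{DoorClosed, Floor1}

States satisfying alarm ∨ ¬requested: {DoorClosed, Floor1}.
States satisfying AF (alarm ∨ ¬requested): {DoorClosed, Floor1}.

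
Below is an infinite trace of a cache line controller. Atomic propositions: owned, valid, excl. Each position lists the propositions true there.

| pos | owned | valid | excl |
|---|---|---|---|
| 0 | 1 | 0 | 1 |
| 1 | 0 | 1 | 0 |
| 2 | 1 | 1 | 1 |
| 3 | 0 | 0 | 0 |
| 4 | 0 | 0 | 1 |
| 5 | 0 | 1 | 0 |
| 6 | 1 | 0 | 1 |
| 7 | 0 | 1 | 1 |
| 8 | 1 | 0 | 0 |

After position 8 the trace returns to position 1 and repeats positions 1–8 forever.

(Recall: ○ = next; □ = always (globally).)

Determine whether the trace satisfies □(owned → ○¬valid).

owned → ○¬valid must hold at every position from 0 onward. It fails at position 0, so □(owned → ○¬valid) is false.
Positions where owned holds: 0, 2, 6, 8.
Check ○¬valid at each: 0→fails, 2→ok, 6→fails, 8→fails.

Violated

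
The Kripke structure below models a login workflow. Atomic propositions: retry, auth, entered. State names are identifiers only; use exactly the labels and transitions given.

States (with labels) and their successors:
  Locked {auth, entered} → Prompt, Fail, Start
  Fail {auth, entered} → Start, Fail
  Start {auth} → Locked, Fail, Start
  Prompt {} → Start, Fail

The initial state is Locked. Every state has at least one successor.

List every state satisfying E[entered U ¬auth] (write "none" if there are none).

{Locked, Prompt}

States satisfying entered: {Locked, Fail}.
States satisfying ¬auth: {Prompt}.
States satisfying E[entered U ¬auth]: {Locked, Prompt}.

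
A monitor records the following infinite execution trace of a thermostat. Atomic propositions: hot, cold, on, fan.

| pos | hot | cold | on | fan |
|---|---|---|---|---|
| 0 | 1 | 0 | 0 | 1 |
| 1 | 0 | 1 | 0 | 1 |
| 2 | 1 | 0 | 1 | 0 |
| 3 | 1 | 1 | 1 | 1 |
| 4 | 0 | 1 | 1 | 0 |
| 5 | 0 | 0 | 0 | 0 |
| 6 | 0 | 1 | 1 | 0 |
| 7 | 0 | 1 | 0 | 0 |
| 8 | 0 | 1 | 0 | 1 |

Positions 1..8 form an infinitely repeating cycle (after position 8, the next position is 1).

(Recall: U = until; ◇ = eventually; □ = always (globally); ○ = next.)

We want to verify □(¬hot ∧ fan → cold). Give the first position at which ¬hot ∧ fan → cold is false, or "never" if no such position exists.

¬hot ∧ fan → cold holds at every position 0..8, and those are all the positions the trace ever visits, so the invariant □(¬hot ∧ fan → cold) is never violated.

never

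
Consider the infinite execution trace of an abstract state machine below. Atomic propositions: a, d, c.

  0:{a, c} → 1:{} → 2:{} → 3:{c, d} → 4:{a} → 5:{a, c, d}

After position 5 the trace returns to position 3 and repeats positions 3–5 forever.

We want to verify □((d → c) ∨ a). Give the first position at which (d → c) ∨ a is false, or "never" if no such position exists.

never

(d → c) ∨ a holds at every position 0..5, and those are all the positions the trace ever visits, so the invariant □((d → c) ∨ a) is never violated.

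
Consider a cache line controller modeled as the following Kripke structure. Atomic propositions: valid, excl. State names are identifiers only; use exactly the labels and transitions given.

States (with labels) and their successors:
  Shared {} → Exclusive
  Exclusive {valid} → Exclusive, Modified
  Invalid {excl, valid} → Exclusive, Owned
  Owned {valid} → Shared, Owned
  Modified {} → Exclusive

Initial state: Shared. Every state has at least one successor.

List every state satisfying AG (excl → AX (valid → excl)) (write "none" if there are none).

{Shared, Exclusive, Owned, Modified}

States satisfying excl → AX (valid → excl): {Shared, Exclusive, Owned, Modified}.
States satisfying AG (excl → AX (valid → excl)): {Shared, Exclusive, Owned, Modified}.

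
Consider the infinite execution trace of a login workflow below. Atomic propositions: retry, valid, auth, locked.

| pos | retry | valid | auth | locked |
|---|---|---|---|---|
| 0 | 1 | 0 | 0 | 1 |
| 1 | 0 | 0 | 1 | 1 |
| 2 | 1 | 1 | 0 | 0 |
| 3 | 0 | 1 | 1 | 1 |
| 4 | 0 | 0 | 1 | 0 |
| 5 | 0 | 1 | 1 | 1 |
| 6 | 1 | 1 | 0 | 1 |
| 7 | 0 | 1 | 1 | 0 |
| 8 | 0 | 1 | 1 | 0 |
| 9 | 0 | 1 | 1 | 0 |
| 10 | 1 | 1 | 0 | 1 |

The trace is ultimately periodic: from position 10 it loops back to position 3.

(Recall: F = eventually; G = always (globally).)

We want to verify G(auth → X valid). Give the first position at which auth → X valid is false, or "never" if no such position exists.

3

Check auth → X valid at each position in order: 0 ✓, 1 ✓, 2 ✓.
At position 3 the labels are {auth, locked, valid} and the next position 4 has {auth}, so auth → X valid is false there. This is the first violation.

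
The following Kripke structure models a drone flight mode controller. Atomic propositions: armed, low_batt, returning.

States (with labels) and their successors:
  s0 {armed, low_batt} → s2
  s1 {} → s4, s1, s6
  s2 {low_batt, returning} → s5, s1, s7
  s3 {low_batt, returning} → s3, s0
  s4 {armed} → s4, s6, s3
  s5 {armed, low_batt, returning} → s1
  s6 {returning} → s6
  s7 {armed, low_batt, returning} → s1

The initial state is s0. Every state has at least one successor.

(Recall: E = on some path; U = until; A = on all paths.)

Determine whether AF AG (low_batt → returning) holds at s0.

Does not hold

States satisfying AG (low_batt → returning): {s6}.
States satisfying AF AG (low_batt → returning): {s6}.
There is a path from s0 along which AG (low_batt → returning) never holds.
s0 ∉ Sat(AF AG (low_batt → returning)).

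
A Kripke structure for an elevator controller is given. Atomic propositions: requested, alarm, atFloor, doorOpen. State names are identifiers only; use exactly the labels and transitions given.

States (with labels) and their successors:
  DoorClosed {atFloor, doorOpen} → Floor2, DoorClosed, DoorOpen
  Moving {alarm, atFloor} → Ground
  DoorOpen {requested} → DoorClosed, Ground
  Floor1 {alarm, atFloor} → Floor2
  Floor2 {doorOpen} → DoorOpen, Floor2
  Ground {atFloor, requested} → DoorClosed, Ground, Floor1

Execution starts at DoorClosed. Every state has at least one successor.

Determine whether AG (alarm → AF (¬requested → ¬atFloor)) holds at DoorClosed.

States satisfying alarm → AF (¬requested → ¬atFloor): {DoorClosed, Moving, DoorOpen, Floor1, Floor2, Ground}.
States satisfying AG (alarm → AF (¬requested → ¬atFloor)): {DoorClosed, Moving, DoorOpen, Floor1, Floor2, Ground}.
Every state reachable from DoorClosed satisfies alarm → AF (¬requested → ¬atFloor).
DoorClosed ∈ Sat(AG (alarm → AF (¬requested → ¬atFloor))).

Holds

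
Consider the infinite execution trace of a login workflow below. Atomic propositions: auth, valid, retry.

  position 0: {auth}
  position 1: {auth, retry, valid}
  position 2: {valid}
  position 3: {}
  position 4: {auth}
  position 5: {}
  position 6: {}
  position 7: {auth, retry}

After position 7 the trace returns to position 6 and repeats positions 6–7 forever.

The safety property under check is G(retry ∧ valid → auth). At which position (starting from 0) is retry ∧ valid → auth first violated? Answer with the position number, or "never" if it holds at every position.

never

retry ∧ valid → auth holds at every position 0..7, and those are all the positions the trace ever visits, so the invariant G(retry ∧ valid → auth) is never violated.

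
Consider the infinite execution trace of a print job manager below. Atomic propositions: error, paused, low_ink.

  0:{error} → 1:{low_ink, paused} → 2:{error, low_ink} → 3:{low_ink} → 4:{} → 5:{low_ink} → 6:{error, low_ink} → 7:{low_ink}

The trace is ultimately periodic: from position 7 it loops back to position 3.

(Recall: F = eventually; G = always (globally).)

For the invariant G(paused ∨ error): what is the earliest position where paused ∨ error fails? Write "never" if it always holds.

Check paused ∨ error at each position in order: 0 ✓, 1 ✓, 2 ✓.
At position 3 the labels are {low_ink}, so paused ∨ error is false there. This is the first violation.

3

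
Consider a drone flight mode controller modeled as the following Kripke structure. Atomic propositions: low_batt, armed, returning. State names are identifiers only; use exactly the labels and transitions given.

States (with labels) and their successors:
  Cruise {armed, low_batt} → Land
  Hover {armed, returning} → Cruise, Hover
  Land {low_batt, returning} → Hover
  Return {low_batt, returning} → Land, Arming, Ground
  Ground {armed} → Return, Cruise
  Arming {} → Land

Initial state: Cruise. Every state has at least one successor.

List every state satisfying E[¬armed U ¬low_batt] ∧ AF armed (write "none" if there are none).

{Hover, Land, Return, Ground, Arming}

States satisfying ¬armed: {Land, Return, Arming}.
States satisfying ¬low_batt: {Hover, Ground, Arming}.
States satisfying E[¬armed U ¬low_batt]: {Hover, Land, Return, Ground, Arming}.
States satisfying armed: {Cruise, Hover, Ground}.
States satisfying AF armed: {Cruise, Hover, Land, Return, Ground, Arming}.
States satisfying E[¬armed U ¬low_batt] ∧ AF armed: {Hover, Land, Return, Ground, Arming}.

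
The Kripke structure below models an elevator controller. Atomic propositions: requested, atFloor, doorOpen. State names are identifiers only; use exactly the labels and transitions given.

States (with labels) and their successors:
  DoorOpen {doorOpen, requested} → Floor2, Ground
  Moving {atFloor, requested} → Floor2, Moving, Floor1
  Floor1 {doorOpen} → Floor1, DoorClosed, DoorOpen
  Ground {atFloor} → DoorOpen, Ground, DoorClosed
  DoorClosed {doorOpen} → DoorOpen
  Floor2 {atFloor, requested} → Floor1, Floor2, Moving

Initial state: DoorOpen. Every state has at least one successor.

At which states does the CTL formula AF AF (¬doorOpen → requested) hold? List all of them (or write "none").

{DoorOpen, Moving, Floor1, DoorClosed, Floor2}

States satisfying AF (¬doorOpen → requested): {DoorOpen, Moving, Floor1, DoorClosed, Floor2}.
States satisfying AF AF (¬doorOpen → requested): {DoorOpen, Moving, Floor1, DoorClosed, Floor2}.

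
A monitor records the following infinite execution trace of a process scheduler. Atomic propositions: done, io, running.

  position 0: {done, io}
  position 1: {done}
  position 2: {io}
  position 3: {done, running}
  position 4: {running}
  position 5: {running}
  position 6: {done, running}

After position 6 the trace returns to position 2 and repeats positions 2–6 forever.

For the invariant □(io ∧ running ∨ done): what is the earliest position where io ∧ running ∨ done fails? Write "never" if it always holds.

2

Check io ∧ running ∨ done at each position in order: 0 ✓, 1 ✓.
At position 2 the labels are {io}, so io ∧ running ∨ done is false there. This is the first violation.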